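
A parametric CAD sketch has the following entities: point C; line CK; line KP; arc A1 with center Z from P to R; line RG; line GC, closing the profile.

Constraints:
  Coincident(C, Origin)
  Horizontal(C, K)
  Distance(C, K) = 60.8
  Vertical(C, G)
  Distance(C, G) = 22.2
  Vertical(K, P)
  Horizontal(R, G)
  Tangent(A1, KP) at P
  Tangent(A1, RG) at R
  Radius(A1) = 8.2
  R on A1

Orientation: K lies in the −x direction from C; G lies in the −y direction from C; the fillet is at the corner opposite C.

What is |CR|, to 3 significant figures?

57.1

C is at the origin; C and K share the same y with |CK| = 60.8 and K on the −x side, so K = (-60.8, 0.00). C and G share the same x with |CG| = 22.2 and G on the −y side, so G = (0.00, -22.2). The virtual corner opposite C is at (-60.8, -22.2). The tangent condition forces ZP to be normal to KP and A1 meets RG tangentially, so ZR is at right angles to RG, with radius 8.2, so the center Z sits 8.2 in from both sides at Z = (-52.6, -14.0). That places the tangent points at P = (-60.8, -14.0) on KP and R = (-52.6, -22.2) on RG. Then |CR| = |R − C| = 57.1.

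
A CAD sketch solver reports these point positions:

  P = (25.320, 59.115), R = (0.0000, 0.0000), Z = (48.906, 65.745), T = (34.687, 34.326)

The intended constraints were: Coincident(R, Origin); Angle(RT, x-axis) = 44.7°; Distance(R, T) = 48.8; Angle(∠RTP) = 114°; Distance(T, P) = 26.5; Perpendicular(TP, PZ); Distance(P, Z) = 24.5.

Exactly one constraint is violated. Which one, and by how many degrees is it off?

Perpendicular(TP, PZ) — off by 5.00°.

R = (0.00, 0.00) ✓; RT at 44.70° ✓; |RT| = 48.80 ✓; ∠RTP = 114.0° ✓; |TP| = 26.50 ✓; ∠(TP, PZ) = 95.00° ✗; |PZ| = 24.50 ✓.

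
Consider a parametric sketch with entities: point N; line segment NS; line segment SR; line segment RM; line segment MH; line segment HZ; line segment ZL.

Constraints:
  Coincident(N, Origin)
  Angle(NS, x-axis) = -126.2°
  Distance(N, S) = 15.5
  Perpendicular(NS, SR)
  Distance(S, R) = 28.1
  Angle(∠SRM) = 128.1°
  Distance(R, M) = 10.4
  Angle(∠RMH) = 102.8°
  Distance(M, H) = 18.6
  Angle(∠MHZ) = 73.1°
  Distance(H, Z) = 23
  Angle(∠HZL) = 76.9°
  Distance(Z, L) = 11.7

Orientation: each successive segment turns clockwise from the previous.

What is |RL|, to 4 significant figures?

7.271

N is at the origin; NS runs at -126.2° with length 15.5, so S = (-9.154, -12.51). NS ⟂ SR, so SR runs at 143.8°; with |SR| = 28.1, R = (-31.83, 4.088). ∠SRM = 128.1° gives RM at 91.90° from the x-axis; with |RM| = 10.4, M = (-32.17, 14.48). ∠RMH = 102.8° gives MH at 14.70° from the x-axis; with |MH| = 18.6, H = (-14.18, 19.20). ∠MHZ = 73.1° gives HZ at -92.20° from the x-axis; with |HZ| = 23.0, Z = (-15.07, -3.781). ∠HZL = 76.9° gives ZL at 164.7° from the x-axis; with |ZL| = 11.7, L = (-26.35, -0.6934). Then |RL| = |L − R| = 7.271.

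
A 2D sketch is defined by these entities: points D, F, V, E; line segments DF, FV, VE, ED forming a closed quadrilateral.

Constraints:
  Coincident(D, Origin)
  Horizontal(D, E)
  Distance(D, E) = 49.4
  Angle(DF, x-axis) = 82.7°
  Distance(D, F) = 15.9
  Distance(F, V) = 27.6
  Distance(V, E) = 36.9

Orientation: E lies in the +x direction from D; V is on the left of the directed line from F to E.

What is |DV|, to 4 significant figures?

39.04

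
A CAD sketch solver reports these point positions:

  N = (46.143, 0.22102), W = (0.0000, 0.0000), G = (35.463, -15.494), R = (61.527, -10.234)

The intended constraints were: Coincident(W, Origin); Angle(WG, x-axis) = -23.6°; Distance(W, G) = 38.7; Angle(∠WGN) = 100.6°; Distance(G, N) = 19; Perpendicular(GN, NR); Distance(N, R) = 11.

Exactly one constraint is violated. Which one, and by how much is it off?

Distance(N, R) = 11 — off by 7.60.

W = (0.00, 0.00) ✓; WG at -23.60° ✓; |WG| = 38.70 ✓; ∠WGN = 100.6° ✓; |GN| = 19.00 ✓; ∠(GN, NR) = 90.00° ✓; |NR| = 18.60 ✗.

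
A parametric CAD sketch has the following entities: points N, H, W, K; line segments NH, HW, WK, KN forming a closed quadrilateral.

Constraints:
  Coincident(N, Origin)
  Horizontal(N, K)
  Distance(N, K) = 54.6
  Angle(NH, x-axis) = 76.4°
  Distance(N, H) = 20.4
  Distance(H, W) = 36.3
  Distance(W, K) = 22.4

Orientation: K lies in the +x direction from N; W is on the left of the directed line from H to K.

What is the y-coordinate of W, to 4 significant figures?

17.83

Checks: |HW| = 36.30 ✓; |WK| = 22.40 ✓.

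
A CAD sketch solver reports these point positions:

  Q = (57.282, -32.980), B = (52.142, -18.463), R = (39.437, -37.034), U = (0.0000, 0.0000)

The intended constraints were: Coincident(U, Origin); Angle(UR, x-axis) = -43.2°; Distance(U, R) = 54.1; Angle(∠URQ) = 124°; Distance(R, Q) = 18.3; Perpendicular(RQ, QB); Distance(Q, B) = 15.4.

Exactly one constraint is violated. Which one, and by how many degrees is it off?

Perpendicular(RQ, QB) — off by 6.70°.

U = (0.00, 0.00) ✓; UR at -43.20° ✓; |UR| = 54.10 ✓; ∠URQ = 124.0° ✓; |RQ| = 18.30 ✓; ∠(RQ, QB) = 96.70° ✗; |QB| = 15.40 ✓.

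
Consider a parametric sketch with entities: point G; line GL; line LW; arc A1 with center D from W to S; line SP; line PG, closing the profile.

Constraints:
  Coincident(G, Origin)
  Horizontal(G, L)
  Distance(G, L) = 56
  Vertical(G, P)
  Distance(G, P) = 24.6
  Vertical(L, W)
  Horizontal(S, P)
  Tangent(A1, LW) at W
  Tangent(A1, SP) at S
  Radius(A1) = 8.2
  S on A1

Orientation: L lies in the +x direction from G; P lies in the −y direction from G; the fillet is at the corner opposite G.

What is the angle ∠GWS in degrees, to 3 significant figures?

61.3°

The virtual corner opposite G is at (56.0, -24.6). A1 meets LW tangentially, so DW is at right angles to LW and tangency of A1 to SP means the radius DS is perpendicular to SP, with radius 8.2, so the center D sits 8.2 in from both sides at D = (47.8, -16.4). That places the tangent points at W = (56.0, -16.4) on LW and S = (47.8, -24.6) on SP. Then cos ∠GWS = WG·WS / (|WG||WS|), giving 61.3°.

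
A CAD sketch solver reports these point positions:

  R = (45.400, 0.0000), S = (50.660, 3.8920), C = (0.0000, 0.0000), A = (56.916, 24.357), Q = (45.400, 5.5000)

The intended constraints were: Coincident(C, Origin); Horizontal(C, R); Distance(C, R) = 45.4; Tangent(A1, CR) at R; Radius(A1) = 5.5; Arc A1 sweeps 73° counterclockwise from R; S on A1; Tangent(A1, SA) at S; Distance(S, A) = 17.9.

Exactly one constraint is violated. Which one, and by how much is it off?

Distance(S, A) = 17.9 — off by 3.50.

C = (0.00, 0.00) ✓; C.y = 0.00, R.y = 0.00 ✓; |CR| = 45.40 ✓; ∠(QR, RC) = 90.00° ✓; |QR| = 5.500 ✓; bearing(Q→S) − bearing(Q→R) = 73.00° ✓; |QS| = 5.500 ✓; ∠(QS, SA) = 90.00° ✓; |SA| = 21.40 ✗.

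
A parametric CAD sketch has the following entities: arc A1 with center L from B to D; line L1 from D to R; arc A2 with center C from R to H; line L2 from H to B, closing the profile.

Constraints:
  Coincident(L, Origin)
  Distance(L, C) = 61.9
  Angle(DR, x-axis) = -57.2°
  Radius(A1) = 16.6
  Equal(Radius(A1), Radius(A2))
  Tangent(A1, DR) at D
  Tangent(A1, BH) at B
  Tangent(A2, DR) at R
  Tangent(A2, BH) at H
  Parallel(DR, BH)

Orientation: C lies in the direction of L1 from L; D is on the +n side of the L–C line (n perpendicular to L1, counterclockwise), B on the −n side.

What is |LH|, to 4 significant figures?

64.09

The slot axis is L1's direction at -57.2°, so u = (cos -57.2°, sin -57.2°) = (0.5417, -0.8406) and n = (−sin -57.2°, cos -57.2°) = (0.8406, 0.5417). L is at the origin and C lies 61.9 along u from L, so C = 61.9·u = (33.53, -52.03). Tangency of A1 to both parallel lines with radius 16.6 puts D and B at L ± 16.6·n: D = (13.95, 8.992), B = (-13.95, -8.992). Equal radii place R and H the same way about C: R = C + 16.6·n = (47.49, -43.04), H = C − 16.6·n = (19.58, -61.02). Then |LH| = |H − L| = 64.09.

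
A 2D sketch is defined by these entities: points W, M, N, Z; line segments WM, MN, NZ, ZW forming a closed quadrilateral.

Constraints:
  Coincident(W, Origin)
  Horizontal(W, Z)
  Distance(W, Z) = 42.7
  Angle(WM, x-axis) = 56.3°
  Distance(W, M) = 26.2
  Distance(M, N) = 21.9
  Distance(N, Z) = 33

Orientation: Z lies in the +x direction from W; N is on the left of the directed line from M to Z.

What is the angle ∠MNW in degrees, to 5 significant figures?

15.838°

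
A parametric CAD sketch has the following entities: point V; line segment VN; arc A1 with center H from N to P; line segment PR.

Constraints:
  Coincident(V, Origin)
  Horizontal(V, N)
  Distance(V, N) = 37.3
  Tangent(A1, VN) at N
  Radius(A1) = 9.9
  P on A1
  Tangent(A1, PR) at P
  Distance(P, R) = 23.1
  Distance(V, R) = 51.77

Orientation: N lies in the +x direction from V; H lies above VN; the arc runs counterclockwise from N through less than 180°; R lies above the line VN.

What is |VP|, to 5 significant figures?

48.442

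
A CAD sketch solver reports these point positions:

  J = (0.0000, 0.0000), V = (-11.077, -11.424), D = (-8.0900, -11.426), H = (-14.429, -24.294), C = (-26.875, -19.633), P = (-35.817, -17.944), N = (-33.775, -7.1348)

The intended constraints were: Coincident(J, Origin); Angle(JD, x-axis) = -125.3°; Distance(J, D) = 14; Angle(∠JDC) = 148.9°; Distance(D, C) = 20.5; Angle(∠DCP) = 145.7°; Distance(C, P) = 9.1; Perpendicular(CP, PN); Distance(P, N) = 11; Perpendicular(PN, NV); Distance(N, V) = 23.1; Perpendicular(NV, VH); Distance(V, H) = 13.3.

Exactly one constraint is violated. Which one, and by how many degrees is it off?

Perpendicular(NV, VH) — off by 3.90°.

J = (0.00, 0.00) ✓; JD at -125.3° ✓; |JD| = 14.00 ✓; ∠JDC = 148.9° ✓; |DC| = 20.50 ✓; ∠DCP = 145.7° ✓; |CP| = 9.100 ✓; ∠(CP, PN) = 90.00° ✓; |PN| = 11.00 ✓; ∠(PN, NV) = 90.00° ✓; |NV| = 23.10 ✓; ∠(NV, VH) = 93.90° ✗; |VH| = 13.30 ✓.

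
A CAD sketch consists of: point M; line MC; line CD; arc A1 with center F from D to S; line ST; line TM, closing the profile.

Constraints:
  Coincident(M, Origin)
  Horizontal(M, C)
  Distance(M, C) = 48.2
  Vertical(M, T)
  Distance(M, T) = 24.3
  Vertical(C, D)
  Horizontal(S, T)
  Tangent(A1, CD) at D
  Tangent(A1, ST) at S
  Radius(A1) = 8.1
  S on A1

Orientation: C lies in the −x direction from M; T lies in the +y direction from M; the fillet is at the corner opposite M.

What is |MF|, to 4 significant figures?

43.25

MT is vertical with |MT| = 24.3 and T on the +y side, so T = (0.000, 24.30). The virtual corner opposite M is at (-48.20, 24.30). Tangency of A1 to CD means the radius FD is perpendicular to CD and A1 meets ST tangentially, so FS is at right angles to ST, with radius 8.1, so the center F sits 8.1 in from both sides at F = (-40.10, 16.20). Then |MF| = |F − M| = 43.25.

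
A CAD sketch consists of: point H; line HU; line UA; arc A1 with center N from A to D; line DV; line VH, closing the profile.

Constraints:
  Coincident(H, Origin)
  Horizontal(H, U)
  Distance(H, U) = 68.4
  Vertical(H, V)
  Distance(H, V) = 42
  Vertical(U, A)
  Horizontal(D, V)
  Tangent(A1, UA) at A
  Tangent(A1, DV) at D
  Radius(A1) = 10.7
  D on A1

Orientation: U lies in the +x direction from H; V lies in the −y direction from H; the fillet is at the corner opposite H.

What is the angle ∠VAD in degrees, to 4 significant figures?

36.11°

The virtual corner opposite H is at (68.40, -42.00). Since A1 is tangent to UA there, NA ⟂ UA and since A1 is tangent to DV there, ND ⟂ DV, with radius 10.7, so the center N sits 10.7 in from both sides at N = (57.70, -31.30). That places the tangent points at A = (68.40, -31.30) on UA and D = (57.70, -42.00) on DV. Then cos ∠VAD = AV·AD / (|AV||AD|), giving 36.11°.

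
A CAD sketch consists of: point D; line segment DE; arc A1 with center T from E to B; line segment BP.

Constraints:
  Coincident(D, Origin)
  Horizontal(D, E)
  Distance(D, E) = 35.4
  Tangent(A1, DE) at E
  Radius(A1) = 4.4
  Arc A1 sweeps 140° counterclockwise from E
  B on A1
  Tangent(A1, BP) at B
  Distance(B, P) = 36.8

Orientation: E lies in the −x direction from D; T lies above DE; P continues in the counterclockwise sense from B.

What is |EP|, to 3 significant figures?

40.4

D is at the origin; DE is horizontal with |DE| = 35.4 and E on the −x side, so E = (-35.4, 0.00). A1 meets DE tangentially, so TE is at right angles to DE, so T = E + (0, 4.4) = (-35.4, 4.40). On A1, E sits at bearing -90° from T; a 140° counterclockwise sweep puts B at bearing 50°, so B = T + 4.4·(cos 50°, sin 50°) = (-32.6, 7.77). A1 meets BP tangentially, so TB is at right angles to BP, so BP runs along (−sin 50°, cos 50°); with |BP| = 36.8, P = (-60.8, 31.4). Then |EP| = |P − E| = 40.4.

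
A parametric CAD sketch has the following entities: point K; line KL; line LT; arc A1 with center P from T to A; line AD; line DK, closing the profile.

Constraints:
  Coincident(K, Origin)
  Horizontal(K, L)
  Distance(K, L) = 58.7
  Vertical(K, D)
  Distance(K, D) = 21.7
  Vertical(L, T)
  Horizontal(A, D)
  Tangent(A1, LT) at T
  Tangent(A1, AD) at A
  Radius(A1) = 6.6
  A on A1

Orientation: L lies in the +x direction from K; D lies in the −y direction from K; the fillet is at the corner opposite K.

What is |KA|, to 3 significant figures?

56.4

K is at the origin; KL is horizontal with |KL| = 58.7 and L on the +x side, so L = (58.7, 0.00). KD is vertical with |KD| = 21.7 and D on the −y side, so D = (0.00, -21.7). The virtual corner opposite K is at (58.7, -21.7). Since A1 is tangent to LT there, PT ⟂ LT and since A1 is tangent to AD there, PA ⟂ AD, with radius 6.6, so the center P sits 6.6 in from both sides at P = (52.1, -15.1). That places the tangent points at T = (58.7, -15.1) on LT and A = (52.1, -21.7) on AD. Then |KA| = |A − K| = 56.4.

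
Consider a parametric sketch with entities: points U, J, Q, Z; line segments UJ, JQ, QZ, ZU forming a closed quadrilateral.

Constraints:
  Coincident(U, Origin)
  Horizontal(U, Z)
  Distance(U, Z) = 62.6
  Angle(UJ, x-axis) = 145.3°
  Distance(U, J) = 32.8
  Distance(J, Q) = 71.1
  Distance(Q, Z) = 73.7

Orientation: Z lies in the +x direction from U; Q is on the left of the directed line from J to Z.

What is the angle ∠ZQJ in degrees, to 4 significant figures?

78.35°

U is at the origin; UZ is horizontal with |UZ| = 62.6 and Z in +x, so Z = (62.6, 0). UJ runs at 145.3° with |UJ| = 32.8, so J = (-26.97, 18.67). Q is determined by |JQ| = 71.1 and |QZ| = 73.7 together: it lies at the intersection of circle(J, 71.1) and circle(Z, 73.7). With |JZ| = 91.49, the foot of the radical line on JZ is 43.69 from J and the perpendicular offset is √(71.1² − 43.69²) = 56.09. Taking the left-of-JZ solution: Q = (27.25, 64.67).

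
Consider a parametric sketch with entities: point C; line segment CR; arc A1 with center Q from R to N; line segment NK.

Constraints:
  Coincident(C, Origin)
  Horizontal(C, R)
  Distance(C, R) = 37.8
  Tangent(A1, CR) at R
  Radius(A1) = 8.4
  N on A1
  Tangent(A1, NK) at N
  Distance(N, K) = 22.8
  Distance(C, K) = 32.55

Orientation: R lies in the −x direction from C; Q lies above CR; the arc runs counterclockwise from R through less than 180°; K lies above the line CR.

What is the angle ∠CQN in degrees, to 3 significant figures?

13.0°

C is at the origin; CR is horizontal with |CR| = 37.8 and R on the −x side, so R = (-37.8, 0.00). Since A1 is tangent to CR there, QR ⟂ CR, so Q = R + (0, 8.4) = (-37.8, 8.40). Since QN ⟂ NK (tangency), |QK| = √(8.4² + 22.8²) = 24.3 regardless of where N sits on A1. So K lies on both circle(C, 32.55) and circle(Q, 24.3); the above-CR intersection is K = (-20.4, 25.4). N is the foot of the tangent from K: N = (-30.2, 4.78).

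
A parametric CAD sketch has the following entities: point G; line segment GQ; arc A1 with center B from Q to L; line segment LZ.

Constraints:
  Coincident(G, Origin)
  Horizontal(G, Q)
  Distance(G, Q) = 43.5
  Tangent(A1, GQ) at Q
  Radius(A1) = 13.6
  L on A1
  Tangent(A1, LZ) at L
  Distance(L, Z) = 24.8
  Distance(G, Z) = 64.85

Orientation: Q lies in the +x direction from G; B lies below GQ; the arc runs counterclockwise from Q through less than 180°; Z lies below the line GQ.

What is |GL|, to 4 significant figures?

40.47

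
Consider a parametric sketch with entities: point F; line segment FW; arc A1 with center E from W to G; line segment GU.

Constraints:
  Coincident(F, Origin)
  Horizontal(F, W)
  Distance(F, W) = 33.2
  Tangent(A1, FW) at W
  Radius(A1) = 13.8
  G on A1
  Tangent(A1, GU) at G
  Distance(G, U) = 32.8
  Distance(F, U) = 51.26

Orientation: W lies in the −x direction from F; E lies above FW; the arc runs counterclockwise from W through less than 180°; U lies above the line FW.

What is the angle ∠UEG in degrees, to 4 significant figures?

67.18°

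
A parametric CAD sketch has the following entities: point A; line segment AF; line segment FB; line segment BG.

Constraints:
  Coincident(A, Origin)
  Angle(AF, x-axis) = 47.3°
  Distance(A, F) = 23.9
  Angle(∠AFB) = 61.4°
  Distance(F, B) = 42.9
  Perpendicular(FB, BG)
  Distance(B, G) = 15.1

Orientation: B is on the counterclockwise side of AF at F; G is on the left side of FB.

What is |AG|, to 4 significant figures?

32.00

A is at the origin; AF runs at 47.3° with length 23.9, so F = 23.9·(cos 47.3°, sin 47.3°) = (16.21, 17.56). ∠AFB = 61.4°, so FB runs at 47.3° + (180° − 61.4°) = 165.9° from the x-axis; with |FB| = 42.9, B = F + 42.9·(cos 165.9°, sin 165.9°) = (-25.40, 28.02). FB ⟂ BG; with |BG| = 15.1 on the left of FB, G = B + 15.1·(-0.2436, -0.9699) = (-29.08, 13.37). Then |AG| = |G − A| = 32.00.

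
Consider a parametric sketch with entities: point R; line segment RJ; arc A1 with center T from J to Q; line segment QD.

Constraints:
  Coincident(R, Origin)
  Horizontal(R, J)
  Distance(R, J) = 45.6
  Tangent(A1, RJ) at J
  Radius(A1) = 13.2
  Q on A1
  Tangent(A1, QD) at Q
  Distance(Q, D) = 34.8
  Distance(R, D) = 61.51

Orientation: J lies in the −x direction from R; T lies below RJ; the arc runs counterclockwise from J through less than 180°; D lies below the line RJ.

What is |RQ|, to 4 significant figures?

60.14

Checks: |RJ| = 45.60 ✓; |TQ| = 13.20 ✓; ∠(TQ, QD) = 90.00° ✓; |QD| = 34.80 ✓; |RD| = 61.51 ✓.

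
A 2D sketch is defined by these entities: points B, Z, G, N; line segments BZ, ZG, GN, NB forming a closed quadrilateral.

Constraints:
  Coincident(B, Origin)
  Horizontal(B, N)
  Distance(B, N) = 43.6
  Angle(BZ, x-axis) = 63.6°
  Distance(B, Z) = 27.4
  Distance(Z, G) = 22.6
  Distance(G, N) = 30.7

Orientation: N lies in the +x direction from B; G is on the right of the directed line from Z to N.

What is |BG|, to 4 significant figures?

13.11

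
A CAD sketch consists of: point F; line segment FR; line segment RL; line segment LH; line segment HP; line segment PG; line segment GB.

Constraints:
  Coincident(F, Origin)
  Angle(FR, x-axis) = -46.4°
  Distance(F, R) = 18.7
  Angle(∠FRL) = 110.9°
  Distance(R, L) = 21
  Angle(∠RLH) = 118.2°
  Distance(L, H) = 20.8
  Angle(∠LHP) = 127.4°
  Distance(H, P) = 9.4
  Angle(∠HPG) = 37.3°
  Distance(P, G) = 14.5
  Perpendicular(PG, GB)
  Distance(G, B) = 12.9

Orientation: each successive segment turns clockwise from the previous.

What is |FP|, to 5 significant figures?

34.912

∠RLH = 118.2° gives LH at -177.30° from the x-axis; with |LH| = 20.8, H = (-16.922, -33.476). ∠LHP = 127.4° gives HP at 130.10° from the x-axis; with |HP| = 9.4, P = (-22.977, -26.286). Then |FP| = |P − F| = 34.912.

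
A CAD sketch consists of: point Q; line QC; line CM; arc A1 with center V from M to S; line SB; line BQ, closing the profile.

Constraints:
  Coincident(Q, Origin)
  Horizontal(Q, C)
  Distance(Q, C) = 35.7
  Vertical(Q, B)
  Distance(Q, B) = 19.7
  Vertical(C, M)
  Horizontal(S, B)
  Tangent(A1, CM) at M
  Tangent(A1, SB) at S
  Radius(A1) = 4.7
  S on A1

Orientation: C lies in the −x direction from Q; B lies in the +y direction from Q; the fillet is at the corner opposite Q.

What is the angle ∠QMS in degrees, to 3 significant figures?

67.8°

Q is at the origin; QC is horizontal with |QC| = 35.7 and C on the −x side, so C = (-35.7, 0.00). QB is vertical with |QB| = 19.7 and B on the +y side, so B = (0.00, 19.7). The virtual corner opposite Q is at (-35.7, 19.7). Since A1 is tangent to CM there, VM ⟂ CM and A1 meets SB tangentially, so VS is at right angles to SB, with radius 4.7, so the center V sits 4.7 in from both sides at V = (-31.0, 15.0). That places the tangent points at M = (-35.7, 15.0) on CM and S = (-31.0, 19.7) on SB. Then cos ∠QMS = MQ·MS / (|MQ||MS|), giving 67.8°.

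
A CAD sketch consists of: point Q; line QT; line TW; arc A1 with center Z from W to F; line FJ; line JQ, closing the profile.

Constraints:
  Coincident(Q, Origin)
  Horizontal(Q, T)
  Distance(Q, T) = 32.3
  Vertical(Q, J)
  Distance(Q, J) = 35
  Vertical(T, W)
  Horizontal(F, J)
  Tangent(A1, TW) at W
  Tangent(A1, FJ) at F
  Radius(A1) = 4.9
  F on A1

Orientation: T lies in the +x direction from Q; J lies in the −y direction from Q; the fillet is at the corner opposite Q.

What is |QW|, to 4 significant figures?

44.15

The virtual corner opposite Q is at (32.30, -35.00). Since A1 is tangent to TW there, ZW ⟂ TW and tangency of A1 to FJ means the radius ZF is perpendicular to FJ, with radius 4.9, so the center Z sits 4.9 in from both sides at Z = (27.40, -30.10). That places the tangent points at W = (32.30, -30.10) on TW and F = (27.40, -35.00) on FJ. Then |QW| = |W − Q| = 44.15.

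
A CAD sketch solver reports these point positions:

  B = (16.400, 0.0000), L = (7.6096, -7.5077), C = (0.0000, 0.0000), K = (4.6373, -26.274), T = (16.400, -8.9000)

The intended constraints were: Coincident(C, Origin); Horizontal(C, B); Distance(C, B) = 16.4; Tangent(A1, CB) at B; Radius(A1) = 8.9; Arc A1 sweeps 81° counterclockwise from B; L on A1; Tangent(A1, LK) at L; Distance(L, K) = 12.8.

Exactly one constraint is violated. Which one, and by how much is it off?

Distance(L, K) = 12.8 — off by 6.20.

C = (0.00, 0.00) ✓; C.y = 0.00, B.y = 0.00 ✓; |CB| = 16.40 ✓; ∠(TB, BC) = 90.00° ✓; |TB| = 8.900 ✓; bearing(T→L) − bearing(T→B) = 81.00° ✓; |TL| = 8.900 ✓; ∠(TL, LK) = 90.00° ✓; |LK| = 19.00 ✗.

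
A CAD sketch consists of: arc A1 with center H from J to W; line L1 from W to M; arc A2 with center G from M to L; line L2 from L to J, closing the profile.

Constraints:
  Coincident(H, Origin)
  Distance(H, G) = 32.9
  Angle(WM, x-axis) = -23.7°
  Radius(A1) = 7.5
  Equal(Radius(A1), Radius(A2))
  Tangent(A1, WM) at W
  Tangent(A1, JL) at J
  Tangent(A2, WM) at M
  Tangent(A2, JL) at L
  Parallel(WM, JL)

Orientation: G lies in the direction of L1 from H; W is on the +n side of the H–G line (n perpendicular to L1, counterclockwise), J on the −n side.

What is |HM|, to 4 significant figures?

33.74

Tangency of A1 to both parallel lines with radius 7.5 puts W and J at H ± 7.5·n: W = (3.015, 6.867), J = (-3.015, -6.867). Equal radii place M and L the same way about G: M = G + 7.5·n = (33.14, -6.357), L = G − 7.5·n = (27.11, -20.09). Then |HM| = |M − H| = 33.74.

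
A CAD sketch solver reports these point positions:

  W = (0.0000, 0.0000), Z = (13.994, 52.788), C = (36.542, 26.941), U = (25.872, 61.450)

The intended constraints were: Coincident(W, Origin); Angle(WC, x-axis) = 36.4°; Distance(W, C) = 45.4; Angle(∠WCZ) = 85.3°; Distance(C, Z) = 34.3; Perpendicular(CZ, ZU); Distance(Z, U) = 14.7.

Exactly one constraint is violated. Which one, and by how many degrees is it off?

Perpendicular(CZ, ZU) — off by 5.00°.

W = (0.00, 0.00) ✓; WC at 36.40° ✓; |WC| = 45.40 ✓; ∠WCZ = 85.30° ✓; |CZ| = 34.30 ✓; ∠(CZ, ZU) = 95.00° ✗; |ZU| = 14.70 ✓.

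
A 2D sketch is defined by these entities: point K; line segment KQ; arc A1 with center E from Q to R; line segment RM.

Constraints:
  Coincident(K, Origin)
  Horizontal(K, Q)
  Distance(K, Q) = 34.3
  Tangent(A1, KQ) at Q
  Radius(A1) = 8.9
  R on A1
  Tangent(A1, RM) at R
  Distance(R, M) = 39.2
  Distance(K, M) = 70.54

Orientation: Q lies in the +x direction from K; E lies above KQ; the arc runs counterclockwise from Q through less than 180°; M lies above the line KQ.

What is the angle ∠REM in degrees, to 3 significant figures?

77.2°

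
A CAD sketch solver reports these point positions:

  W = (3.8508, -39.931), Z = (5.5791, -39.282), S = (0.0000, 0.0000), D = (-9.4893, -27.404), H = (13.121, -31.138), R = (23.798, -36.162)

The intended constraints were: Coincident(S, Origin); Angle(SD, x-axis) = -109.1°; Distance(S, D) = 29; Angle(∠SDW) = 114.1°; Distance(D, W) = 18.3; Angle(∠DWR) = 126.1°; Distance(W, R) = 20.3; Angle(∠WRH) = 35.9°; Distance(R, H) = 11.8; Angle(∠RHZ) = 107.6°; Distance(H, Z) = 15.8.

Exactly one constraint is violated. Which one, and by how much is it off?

Distance(H, Z) = 15.8 — off by 4.70.

S = (0.00, 0.00) ✓; SD at -109.1° ✓; |SD| = 29.00 ✓; ∠SDW = 114.1° ✓; |DW| = 18.30 ✓; ∠DWR = 126.1° ✓; |WR| = 20.30 ✓; ∠WRH = 35.90° ✓; |RH| = 11.80 ✓; ∠RHZ = 107.6° ✓; |HZ| = 11.10 ✗.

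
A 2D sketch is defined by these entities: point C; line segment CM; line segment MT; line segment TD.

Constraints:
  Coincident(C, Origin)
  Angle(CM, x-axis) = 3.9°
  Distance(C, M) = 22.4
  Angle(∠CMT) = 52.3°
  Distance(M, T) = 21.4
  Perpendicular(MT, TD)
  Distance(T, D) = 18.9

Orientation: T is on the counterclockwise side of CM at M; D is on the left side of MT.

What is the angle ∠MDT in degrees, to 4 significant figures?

48.55°

C is at the origin; CM runs at 3.9° with length 22.4, so M = 22.4·(cos 3.9°, sin 3.9°) = (22.35, 1.524). ∠CMT = 52.3°, so MT runs at 3.9° + (180° − 52.3°) = 131.6° from the x-axis; with |MT| = 21.4, T = M + 21.4·(cos 131.6°, sin 131.6°) = (8.140, 17.53). The perpendicularity gives TD at right angles to MT; with |TD| = 18.9 on the left of MT, D = T + 18.9·(-0.7478, -0.6639) = (-5.993, 4.978). Then cos ∠MDT = DM·DT / (|DM||DT|), giving 48.55°.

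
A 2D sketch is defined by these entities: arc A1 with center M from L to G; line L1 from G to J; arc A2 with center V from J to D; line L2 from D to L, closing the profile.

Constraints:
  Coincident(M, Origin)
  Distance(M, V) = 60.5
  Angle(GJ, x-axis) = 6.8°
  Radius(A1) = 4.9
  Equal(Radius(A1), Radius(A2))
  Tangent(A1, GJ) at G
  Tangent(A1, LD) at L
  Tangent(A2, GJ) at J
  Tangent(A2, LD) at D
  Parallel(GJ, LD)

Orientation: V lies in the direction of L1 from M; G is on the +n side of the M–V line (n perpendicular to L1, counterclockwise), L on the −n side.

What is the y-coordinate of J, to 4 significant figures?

12.03

Tangency of A1 to both parallel lines with radius 4.9 puts G and L at M ± 4.9·n: G = (-0.5802, 4.866), L = (0.5802, -4.866). Equal radii place J and D the same way about V: J = V + 4.9·n = (59.49, 12.03), D = V − 4.9·n = (60.65, 2.298). So J.y = 12.03.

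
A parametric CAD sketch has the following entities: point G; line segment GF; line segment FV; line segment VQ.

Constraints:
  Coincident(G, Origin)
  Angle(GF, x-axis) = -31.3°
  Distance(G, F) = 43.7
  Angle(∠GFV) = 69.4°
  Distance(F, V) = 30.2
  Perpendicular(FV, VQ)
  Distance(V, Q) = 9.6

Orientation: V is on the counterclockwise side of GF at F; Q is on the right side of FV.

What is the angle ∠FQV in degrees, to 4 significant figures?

72.37°

G is at the origin; GF runs at -31.3° with length 43.7, so F = 43.7·(cos -31.3°, sin -31.3°) = (37.34, -22.70). ∠GFV = 69.4°, so FV runs at -31.3° + (180° − 69.4°) = 79.30° from the x-axis; with |FV| = 30.2, V = F + 30.2·(cos 79.30°, sin 79.30°) = (42.95, 6.972). FV ⟂ VQ; with |VQ| = 9.6 on the right of FV, Q = V + 9.6·(0.9826, -0.1857) = (52.38, 5.190). Then cos ∠FQV = QF·QV / (|QF||QV|), giving 72.37°.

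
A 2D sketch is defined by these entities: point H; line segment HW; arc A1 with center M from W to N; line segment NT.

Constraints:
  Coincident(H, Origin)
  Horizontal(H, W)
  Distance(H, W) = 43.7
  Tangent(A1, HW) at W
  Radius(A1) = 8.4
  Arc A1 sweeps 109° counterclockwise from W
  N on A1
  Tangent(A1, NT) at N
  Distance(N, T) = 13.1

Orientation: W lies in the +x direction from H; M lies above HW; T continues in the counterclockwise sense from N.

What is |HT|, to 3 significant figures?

52.9

H is at the origin; HW is horizontal with |HW| = 43.7 and W on the +x side, so W = (43.7, 0.00). Tangency of A1 to HW means the radius MW is perpendicular to HW, so M = W + (0, 8.4) = (43.7, 8.40). On A1, W sits at bearing -90° from M; a 109° counterclockwise sweep puts N at bearing 19°, so N = M + 8.4·(cos 19°, sin 19°) = (51.6, 11.1). The tangent condition forces MN to be normal to NT, so NT runs along (−sin 19°, cos 19°); with |NT| = 13.1, T = (47.4, 23.5). Then |HT| = |T − H| = 52.9.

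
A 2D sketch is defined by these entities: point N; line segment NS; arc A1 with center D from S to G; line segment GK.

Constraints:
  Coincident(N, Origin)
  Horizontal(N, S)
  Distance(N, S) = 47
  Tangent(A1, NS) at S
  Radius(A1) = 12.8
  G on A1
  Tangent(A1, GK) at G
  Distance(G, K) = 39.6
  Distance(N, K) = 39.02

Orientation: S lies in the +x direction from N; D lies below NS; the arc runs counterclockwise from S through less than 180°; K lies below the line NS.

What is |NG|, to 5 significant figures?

37.116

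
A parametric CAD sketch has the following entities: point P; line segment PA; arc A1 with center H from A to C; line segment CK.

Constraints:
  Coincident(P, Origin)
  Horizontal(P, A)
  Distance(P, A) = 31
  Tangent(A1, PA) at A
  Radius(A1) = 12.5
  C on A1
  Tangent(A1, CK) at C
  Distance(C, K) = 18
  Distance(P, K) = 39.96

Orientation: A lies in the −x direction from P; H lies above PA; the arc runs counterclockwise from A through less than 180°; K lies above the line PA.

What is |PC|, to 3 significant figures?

24.2

Checks: P = (0.00, 0.00) ✓; |HC| = 12.50 ✓; ∠(HC, CK) = 90.00° ✓; |CK| = 18.00 ✓; |PK| = 39.96 ✓.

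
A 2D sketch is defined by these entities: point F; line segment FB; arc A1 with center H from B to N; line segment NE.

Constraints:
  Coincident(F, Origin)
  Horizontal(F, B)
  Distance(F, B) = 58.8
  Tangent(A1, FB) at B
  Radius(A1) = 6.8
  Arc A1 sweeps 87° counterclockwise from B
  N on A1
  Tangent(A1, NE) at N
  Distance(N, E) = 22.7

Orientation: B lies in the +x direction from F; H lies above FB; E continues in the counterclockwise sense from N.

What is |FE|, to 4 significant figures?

72.85

F is at the origin; FB is horizontal with |FB| = 58.8 and B on the +x side, so B = (58.80, 0.000). The tangent condition forces HB to be normal to FB, so H = B + (0, 6.8) = (58.80, 6.800). On A1, B sits at bearing -90° from H; an 87° counterclockwise sweep puts N at bearing -3°, so N = H + 6.8·(cos -3°, sin -3°) = (65.59, 6.444). The tangent condition forces HN to be normal to NE, so NE runs along (−sin -3°, cos -3°); with |NE| = 22.7, E = (66.78, 29.11). Then |FE| = |E − F| = 72.85.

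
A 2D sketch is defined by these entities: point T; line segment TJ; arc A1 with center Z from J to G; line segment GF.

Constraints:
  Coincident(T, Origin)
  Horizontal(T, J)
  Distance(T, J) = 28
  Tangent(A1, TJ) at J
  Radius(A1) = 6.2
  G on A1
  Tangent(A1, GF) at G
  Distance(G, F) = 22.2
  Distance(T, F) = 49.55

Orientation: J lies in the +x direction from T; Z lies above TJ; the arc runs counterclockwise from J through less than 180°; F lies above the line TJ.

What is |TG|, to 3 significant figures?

33.6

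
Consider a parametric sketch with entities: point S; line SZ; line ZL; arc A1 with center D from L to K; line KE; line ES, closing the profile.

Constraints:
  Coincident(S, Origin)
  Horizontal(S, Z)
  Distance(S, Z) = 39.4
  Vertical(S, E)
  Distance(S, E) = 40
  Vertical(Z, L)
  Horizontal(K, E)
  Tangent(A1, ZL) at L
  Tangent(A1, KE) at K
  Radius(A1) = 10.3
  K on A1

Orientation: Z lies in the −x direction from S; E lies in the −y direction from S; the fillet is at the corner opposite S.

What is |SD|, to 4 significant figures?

41.58

S and E share the same x with |SE| = 40.0 and E on the −y side, so E = (0.000, -40.00). The virtual corner opposite S is at (-39.40, -40.00). Tangency of A1 to ZL means the radius DL is perpendicular to ZL and since A1 is tangent to KE there, DK ⟂ KE, with radius 10.3, so the center D sits 10.3 in from both sides at D = (-29.10, -29.70). Then |SD| = |D − S| = 41.58.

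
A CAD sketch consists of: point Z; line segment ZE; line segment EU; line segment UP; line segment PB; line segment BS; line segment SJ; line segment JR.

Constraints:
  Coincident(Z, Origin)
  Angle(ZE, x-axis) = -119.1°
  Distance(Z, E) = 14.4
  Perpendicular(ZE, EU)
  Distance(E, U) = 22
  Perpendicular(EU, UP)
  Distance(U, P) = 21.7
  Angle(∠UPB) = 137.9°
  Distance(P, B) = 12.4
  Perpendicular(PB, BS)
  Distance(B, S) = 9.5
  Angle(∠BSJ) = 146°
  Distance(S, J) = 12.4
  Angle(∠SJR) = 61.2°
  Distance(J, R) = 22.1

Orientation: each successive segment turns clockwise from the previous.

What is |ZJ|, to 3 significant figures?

4.13

Z is at the origin; ZE runs at -119.1° with length 14.4, so E = (-7.00, -12.6). The perpendicularity gives EU at right angles to ZE, so EU runs at 151°; with |EU| = 22.0, U = (-26.2, -1.88). EU is perpendicular to UP, so UP runs at 60.9°; with |UP| = 21.7, P = (-15.7, 17.1). ∠UPB = 137.9° gives PB at 18.8° from the x-axis; with |PB| = 12.4, B = (-3.93, 21.1). PB ⟂ BS, so BS runs at -71.2°; with |BS| = 9.5, S = (-0.873, 12.1). ∠BSJ = 146.0° gives SJ at -105° from the x-axis; with |SJ| = 12.4, J = (-4.12, 0.115). Then |ZJ| = |J − Z| = 4.13.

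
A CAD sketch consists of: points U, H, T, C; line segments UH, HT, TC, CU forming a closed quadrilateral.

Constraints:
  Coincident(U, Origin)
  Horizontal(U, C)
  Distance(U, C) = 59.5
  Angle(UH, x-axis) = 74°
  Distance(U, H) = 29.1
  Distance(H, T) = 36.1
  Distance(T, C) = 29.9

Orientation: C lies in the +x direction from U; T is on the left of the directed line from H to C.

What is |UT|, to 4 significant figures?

50.94

U is at the origin; U and C share the same y with |UC| = 59.5 and C in +x, so C = (59.5, 0). UH runs at 74.0° with |UH| = 29.1, so H = (8.021, 27.97). T is determined by |HT| = 36.1 and |TC| = 29.9 together: it lies at the intersection of circle(H, 36.1) and circle(C, 29.9). With |HC| = 58.59, the foot of the radical line on HC is 32.79 from H and the perpendicular offset is √(36.1² − 32.79²) = 15.11. Taking the left-of-HC solution: T = (44.04, 25.59).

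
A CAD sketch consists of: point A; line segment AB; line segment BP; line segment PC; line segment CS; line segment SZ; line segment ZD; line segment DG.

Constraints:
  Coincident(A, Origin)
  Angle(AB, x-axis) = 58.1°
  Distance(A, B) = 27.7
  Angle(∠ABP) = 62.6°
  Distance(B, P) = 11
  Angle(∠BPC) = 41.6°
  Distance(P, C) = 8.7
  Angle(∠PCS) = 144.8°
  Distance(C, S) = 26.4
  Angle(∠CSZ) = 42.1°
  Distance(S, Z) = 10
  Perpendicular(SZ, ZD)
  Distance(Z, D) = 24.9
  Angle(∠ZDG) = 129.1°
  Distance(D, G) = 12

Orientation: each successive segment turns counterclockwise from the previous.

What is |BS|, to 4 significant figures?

23.42

A is at the origin; AB runs at 58.1° with length 27.7, so B = (14.64, 23.52). ∠ABP = 62.6° gives BP at 175.5° from the x-axis; with |BP| = 11.0, P = (3.672, 24.38). ∠BPC = 41.6° gives PC at -46.10° from the x-axis; with |PC| = 8.7, C = (9.704, 18.11). ∠PCS = 144.8° gives CS at -10.90° from the x-axis; with |CS| = 26.4, S = (35.63, 13.12). Then |BS| = |S − B| = 23.42.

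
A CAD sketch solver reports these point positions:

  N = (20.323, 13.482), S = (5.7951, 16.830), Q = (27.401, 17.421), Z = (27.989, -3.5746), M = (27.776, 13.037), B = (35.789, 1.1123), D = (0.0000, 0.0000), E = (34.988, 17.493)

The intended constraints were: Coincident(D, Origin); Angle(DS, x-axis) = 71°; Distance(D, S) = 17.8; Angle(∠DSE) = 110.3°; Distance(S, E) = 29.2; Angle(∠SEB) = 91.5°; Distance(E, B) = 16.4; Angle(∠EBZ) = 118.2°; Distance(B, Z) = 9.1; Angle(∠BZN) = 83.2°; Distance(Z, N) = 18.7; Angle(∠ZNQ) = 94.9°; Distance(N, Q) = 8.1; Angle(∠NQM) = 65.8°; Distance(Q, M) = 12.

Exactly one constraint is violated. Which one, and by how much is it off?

Distance(Q, M) = 12 — off by 7.60.

D = (0.00, 0.00) ✓; DS at 71.00° ✓; |DS| = 17.80 ✓; ∠DSE = 110.3° ✓; |SE| = 29.20 ✓; ∠SEB = 91.50° ✓; |EB| = 16.40 ✓; ∠EBZ = 118.2° ✓; |BZ| = 9.100 ✓; ∠BZN = 83.20° ✓; |ZN| = 18.70 ✓; ∠ZNQ = 94.90° ✓; |NQ| = 8.100 ✓; ∠NQM = 65.79° ✓; |QM| = 4.400 ✗.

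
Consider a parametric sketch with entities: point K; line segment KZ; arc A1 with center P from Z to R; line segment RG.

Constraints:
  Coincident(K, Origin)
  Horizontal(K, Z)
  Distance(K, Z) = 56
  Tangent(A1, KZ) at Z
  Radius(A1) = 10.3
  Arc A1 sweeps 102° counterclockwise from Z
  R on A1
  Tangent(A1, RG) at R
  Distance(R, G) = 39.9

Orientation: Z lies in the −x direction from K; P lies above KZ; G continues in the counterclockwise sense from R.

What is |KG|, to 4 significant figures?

74.76

K is at the origin; K and Z share the same y with |KZ| = 56.0 and Z on the −x side, so Z = (-56.00, 0.000). Tangency of A1 to KZ means the radius PZ is perpendicular to KZ, so P = Z + (0, 10.3) = (-56.00, 10.30). On A1, Z sits at bearing -90° from P; a 102° counterclockwise sweep puts R at bearing 12°, so R = P + 10.3·(cos 12°, sin 12°) = (-45.93, 12.44). Tangency of A1 to RG means the radius PR is perpendicular to RG, so RG runs along (−sin 12°, cos 12°); with |RG| = 39.9, G = (-54.22, 51.47). Then |KG| = |G − K| = 74.76.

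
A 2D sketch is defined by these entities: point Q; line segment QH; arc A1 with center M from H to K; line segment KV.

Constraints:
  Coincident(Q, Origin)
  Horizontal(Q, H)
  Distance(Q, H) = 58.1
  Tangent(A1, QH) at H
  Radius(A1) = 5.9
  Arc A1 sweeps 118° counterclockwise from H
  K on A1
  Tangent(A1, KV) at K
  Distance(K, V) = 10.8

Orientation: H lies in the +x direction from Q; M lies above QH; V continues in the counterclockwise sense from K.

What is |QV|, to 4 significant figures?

61.02

On A1, H sits at bearing -90° from M; a 118° counterclockwise sweep puts K at bearing 28°, so K = M + 5.9·(cos 28°, sin 28°) = (63.31, 8.670). A1 meets KV tangentially, so MK is at right angles to KV, so KV runs along (−sin 28°, cos 28°); with |KV| = 10.8, V = (58.24, 18.21). Then |QV| = |V − Q| = 61.02.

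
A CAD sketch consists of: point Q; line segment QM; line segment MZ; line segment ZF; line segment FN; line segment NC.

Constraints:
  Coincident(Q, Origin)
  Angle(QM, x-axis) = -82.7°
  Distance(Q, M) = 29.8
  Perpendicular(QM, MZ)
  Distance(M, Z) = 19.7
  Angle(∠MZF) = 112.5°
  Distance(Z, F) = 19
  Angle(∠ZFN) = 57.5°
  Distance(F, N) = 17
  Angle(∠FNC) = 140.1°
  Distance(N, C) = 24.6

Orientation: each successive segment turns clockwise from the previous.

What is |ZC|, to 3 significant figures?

25.7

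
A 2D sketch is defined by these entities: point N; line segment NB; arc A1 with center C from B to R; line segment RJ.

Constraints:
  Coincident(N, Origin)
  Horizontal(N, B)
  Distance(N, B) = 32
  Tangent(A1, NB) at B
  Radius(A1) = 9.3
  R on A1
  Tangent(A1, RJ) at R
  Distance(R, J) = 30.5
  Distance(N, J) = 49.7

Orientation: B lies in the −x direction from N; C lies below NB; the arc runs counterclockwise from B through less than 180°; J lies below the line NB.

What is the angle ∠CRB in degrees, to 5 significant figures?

33.061°

Checks: |CB| = 9.300 ✓; |CR| = 9.300 ✓; ∠(CR, RJ) = 90.00° ✓; |RJ| = 30.50 ✓; |NJ| = 49.70 ✓.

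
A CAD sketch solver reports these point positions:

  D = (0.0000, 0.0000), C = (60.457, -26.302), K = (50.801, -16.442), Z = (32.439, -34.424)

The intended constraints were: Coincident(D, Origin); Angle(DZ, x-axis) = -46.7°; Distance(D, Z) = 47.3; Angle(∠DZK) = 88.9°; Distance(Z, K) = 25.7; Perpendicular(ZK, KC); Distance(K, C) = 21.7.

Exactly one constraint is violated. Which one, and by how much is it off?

Distance(K, C) = 21.7 — off by 7.90.

D = (0.00, 0.00) ✓; DZ at -46.70° ✓; |DZ| = 47.30 ✓; ∠DZK = 88.90° ✓; |ZK| = 25.70 ✓; ∠(ZK, KC) = 90.00° ✓; |KC| = 13.80 ✗.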